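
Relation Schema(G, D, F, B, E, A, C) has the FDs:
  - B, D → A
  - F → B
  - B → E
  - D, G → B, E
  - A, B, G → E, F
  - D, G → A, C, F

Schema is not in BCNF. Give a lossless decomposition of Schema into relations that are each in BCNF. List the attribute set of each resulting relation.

{A, B, D}; {B, E}; {B, F}; {C, D, F, G}

Candidate key of the original relation: {D, G}.
Within {A, B, C, D, E, F, G}: {B, D}⁺ ∩ {A, B, C, D, E, F, G} = {A, B, D, E}, not the whole set, so B, D → A, E violates BCNF; decompose into {A, B, D, E} and {B, C, D, F, G}.
Within {A, B, D, E}: {B}⁺ ∩ {A, B, D, E} = {B, E}, not the whole set, so B → E violates BCNF; decompose into {B, E} and {A, B, D}.
{B, E} is in BCNF.
{A, B, D} is in BCNF.
Within {B, C, D, F, G}: {F}⁺ ∩ {B, C, D, F, G} = {B, F}, not the whole set, so F → B violates BCNF; decompose into {B, F} and {C, D, F, G}.
{B, F} is in BCNF.
{C, D, F, G} is in BCNF.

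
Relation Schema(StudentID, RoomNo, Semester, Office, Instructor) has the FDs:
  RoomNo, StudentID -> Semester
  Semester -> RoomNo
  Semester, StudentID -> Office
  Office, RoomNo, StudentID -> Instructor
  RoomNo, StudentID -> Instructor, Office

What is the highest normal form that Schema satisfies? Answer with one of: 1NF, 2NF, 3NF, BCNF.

3NF

Candidate keys: {RoomNo, StudentID}, {Semester, StudentID}. Prime attributes: {RoomNo, Semester, StudentID}.
For Semester -> RoomNo we have {Semester}⁺ = {RoomNo, Semester}; {Semester} is not a superkey, so BCNF fails.
But every attribute on its right side ({RoomNo}) is prime, and the same holds for every other non-superkey FD, so 3NF still holds.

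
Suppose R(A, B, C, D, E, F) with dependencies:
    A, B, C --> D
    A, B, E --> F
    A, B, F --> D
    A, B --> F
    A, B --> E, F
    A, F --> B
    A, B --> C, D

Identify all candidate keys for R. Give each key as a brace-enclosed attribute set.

{A, B}, {A, F}

Attributes never on any right-hand side: {A} — every candidate key must contain it.
Closure of {A, B} is {A, B, C, D, E, F}, the whole schema; {A, B} is a candidate key.
Closure of {A, F} is {A, B, C, D, E, F}, the whole schema; {A, F} is a candidate key.
These are minimal and exhaustive — every other superkey contains one of them.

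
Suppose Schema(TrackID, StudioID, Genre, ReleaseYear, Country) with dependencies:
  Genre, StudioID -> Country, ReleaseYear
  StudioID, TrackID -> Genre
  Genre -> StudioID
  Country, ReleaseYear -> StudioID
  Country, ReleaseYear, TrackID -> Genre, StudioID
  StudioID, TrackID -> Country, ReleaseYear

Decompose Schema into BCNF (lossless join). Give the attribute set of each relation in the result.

{Country, Genre, ReleaseYear}; {Country, ReleaseYear, StudioID}; {Genre, StudioID}; {Genre, TrackID}

Candidate keys of the original relation: {Country, ReleaseYear, TrackID}, {Genre, TrackID}, {StudioID, TrackID}.
In {Country, Genre, ReleaseYear, StudioID, TrackID}, {Genre, StudioID} is not a superkey ({Genre, StudioID}⁺ restricted to this set is {Country, Genre, ReleaseYear, StudioID}), so split on Genre, StudioID -> Country, ReleaseYear into {Country, Genre, ReleaseYear, StudioID} and {Genre, StudioID, TrackID}.
In {Country, Genre, ReleaseYear, StudioID}, {Country, ReleaseYear} is not a superkey ({Country, ReleaseYear}⁺ restricted to this set is {Country, ReleaseYear, StudioID}), so split on Country, ReleaseYear -> StudioID into {Country, ReleaseYear, StudioID} and {Country, Genre, ReleaseYear}.
{Country, ReleaseYear, StudioID} is in BCNF.
{Country, Genre, ReleaseYear} is in BCNF.
In {Genre, StudioID, TrackID}, {Genre} is not a superkey ({Genre}⁺ restricted to this set is {Genre, StudioID}), so split on Genre -> StudioID into {Genre, StudioID} and {Genre, TrackID}.
{Genre, StudioID} is in BCNF.
{Genre, TrackID} is in BCNF.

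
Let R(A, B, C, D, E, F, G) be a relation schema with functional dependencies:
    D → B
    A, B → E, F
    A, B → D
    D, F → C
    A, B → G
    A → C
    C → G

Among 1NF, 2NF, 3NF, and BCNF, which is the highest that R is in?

1NF

Candidate keys: {A, B}, {A, D}. Prime attributes: {A, B, D}.
D → B breaks BCNF: {D}⁺ = {B, D}, so {D} is not a superkey.
D, F → C determines the non-prime attribute {C} from a non-superkey — 3NF is violated.
{A} is a proper subset of the key {A, B}, and {A}⁺ contains the non-prime attributes {C, G} — a partial dependency, so 2NF is violated.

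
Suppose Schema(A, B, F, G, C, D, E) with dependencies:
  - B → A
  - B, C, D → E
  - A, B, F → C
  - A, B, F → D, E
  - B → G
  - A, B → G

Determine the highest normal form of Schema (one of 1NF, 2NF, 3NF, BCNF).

1NF

Candidate key: {B, F}. Prime attributes: {B, F}.
For B → A we have {B}⁺ = {A, B, G}; {B} is not a superkey, so BCNF fails.
Because {A} is non-prime and the left side of B → A is not a superkey, the relation is not in 3NF.
{B} is a proper subset of the key {B, F}, and {B}⁺ contains the non-prime attributes {A, G} — a partial dependency, so 2NF is violated.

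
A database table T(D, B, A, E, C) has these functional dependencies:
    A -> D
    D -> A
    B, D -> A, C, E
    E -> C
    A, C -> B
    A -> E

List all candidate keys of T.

{A}, {D}

Closure of {A} is {A, B, C, D, E}, the whole schema; {A} is a candidate key.
Closure of {D} is {A, B, C, D, E}, the whole schema; {D} is a candidate key.
These are minimal and exhaustive — every other superkey contains one of them.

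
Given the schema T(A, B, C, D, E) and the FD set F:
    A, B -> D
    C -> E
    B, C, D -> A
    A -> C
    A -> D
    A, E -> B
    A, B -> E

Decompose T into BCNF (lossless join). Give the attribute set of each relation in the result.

Candidate keys of the original relation: {A}, {B, C, D}.
In {A, B, C, D, E}, {C} is not a superkey ({C}⁺ restricted to this set is {C, E}), so split on C -> E into {C, E} and {A, B, C, D}.
{C, E}: every determinant is a superkey — BCNF.
{A, B, C, D}: every determinant is a superkey — BCNF.

{A, B, C, D}; {C, E}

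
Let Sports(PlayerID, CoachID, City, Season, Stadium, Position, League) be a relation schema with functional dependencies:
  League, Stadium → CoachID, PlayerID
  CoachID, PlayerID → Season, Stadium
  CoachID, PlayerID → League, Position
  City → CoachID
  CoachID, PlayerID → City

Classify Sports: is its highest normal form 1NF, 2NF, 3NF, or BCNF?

Candidate keys: {City, PlayerID}, {CoachID, PlayerID}, {League, Stadium}. Prime attributes: {City, CoachID, League, PlayerID, Stadium}.
City → CoachID: {City}⁺ = {City, CoachID}, which is not all of the attributes, so the left side is not a superkey — BCNF is violated.
Its right-hand attributes {CoachID} are all prime, as are those of every other non-superkey FD — the relation is in 3NF.

3NF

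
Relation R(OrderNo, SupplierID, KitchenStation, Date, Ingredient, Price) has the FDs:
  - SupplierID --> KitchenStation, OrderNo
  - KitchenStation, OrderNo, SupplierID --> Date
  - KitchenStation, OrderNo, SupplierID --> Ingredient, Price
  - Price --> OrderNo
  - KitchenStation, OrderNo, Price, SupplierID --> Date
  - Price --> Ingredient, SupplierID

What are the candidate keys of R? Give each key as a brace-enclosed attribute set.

{Price}, {SupplierID}

{Price} is a candidate key since {Price}⁺ = {Date, Ingredient, KitchenStation, OrderNo, Price, SupplierID} covers every attribute.
{SupplierID} is a candidate key since {SupplierID}⁺ = {Date, Ingredient, KitchenStation, OrderNo, Price, SupplierID} covers every attribute.
These are minimal and exhaustive — every other superkey contains one of them.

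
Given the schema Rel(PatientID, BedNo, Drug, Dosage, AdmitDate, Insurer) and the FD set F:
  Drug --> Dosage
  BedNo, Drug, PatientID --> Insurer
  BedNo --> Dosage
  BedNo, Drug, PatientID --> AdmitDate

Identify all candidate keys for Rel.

Attributes never on any right-hand side: {BedNo, Drug, PatientID} — every candidate key must contain all of them.
{BedNo, Drug, PatientID}⁺ = {AdmitDate, BedNo, Dosage, Drug, Insurer, PatientID} — all of the relation — so {BedNo, Drug, PatientID} is a candidate key.
No other minimal set has full closure, so this is the only candidate key.

{BedNo, Drug, PatientID}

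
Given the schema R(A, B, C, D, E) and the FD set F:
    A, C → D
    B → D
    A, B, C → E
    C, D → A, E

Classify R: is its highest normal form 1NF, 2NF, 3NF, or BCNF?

Candidate key: {B, C}. Prime attributes: {B, C}.
A, C → D breaks BCNF: {A, C}⁺ = {A, C, D, E}, so {A, C} is not a superkey.
A, C → D has non-prime {D} on the right and a non-superkey on the left, so 3NF fails.
Since {B} ⊂ {B, C} and {B}⁺ ⊇ {D} with {D} non-prime, there is a partial dependency; 2NF fails.

1NF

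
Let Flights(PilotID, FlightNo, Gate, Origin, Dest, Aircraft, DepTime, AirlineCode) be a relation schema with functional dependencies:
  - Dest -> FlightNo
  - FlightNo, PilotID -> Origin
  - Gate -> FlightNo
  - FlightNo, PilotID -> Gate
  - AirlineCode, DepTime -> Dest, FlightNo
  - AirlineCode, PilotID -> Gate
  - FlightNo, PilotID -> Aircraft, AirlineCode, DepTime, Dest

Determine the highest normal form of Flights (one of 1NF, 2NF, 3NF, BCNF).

Candidate keys: {AirlineCode, PilotID}, {Dest, PilotID}, {FlightNo, PilotID}, {Gate, PilotID}. Prime attributes: {AirlineCode, Dest, FlightNo, Gate, PilotID}.
Dest -> FlightNo: {Dest}⁺ = {Dest, FlightNo}, which is not all of the attributes, so the left side is not a superkey — BCNF is violated.
Its right-hand attributes {FlightNo} are all prime, as are those of every other non-superkey FD — the relation is in 3NF.

3NF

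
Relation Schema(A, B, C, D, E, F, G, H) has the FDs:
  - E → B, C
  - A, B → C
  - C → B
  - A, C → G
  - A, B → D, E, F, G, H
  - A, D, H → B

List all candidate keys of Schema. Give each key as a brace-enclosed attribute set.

Attributes never on any right-hand side: {A} — every candidate key must contain it.
{A, B}⁺ = {A, B, C, D, E, F, G, H} — all of the relation — so {A, B} is a candidate key.
{A, C}⁺ = {A, B, C, D, E, F, G, H} — all of the relation — so {A, C} is a candidate key.
{A, E}⁺ = {A, B, C, D, E, F, G, H} — all of the relation — so {A, E} is a candidate key.
{A, D, H}⁺ = {A, B, C, D, E, F, G, H} — all of the relation — so {A, D, H} is a candidate key.
These are minimal and exhaustive — every other superkey contains one of them.

{A, B}, {A, C}, {A, D, H}, {A, E}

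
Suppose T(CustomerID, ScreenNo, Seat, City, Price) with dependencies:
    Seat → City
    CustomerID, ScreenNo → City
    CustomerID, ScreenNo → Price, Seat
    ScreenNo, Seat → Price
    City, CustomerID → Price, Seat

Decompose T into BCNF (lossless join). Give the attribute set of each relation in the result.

{City, Seat}; {CustomerID, ScreenNo, Seat}; {Price, ScreenNo, Seat}

Candidate key of the original relation: {CustomerID, ScreenNo}.
Within {City, CustomerID, Price, ScreenNo, Seat}: {Seat}⁺ ∩ {City, CustomerID, Price, ScreenNo, Seat} = {City, Seat}, not the whole set, so Seat → City violates BCNF; decompose into {City, Seat} and {CustomerID, Price, ScreenNo, Seat}.
{City, Seat}: every determinant is a superkey — BCNF.
Within {CustomerID, Price, ScreenNo, Seat}: {ScreenNo, Seat}⁺ ∩ {CustomerID, Price, ScreenNo, Seat} = {Price, ScreenNo, Seat}, not the whole set, so ScreenNo, Seat → Price violates BCNF; decompose into {Price, ScreenNo, Seat} and {CustomerID, ScreenNo, Seat}.
{Price, ScreenNo, Seat}: every determinant is a superkey — BCNF.
{CustomerID, ScreenNo, Seat}: every determinant is a superkey — BCNF.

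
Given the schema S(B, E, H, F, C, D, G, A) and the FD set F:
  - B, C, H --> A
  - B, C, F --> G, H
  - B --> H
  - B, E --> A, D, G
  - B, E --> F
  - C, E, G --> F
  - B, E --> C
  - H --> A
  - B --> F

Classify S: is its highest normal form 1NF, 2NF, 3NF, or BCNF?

1NF

Candidate key: {B, E}. Prime attributes: {B, E}.
For B, C, H --> A we have {B, C, H}⁺ = {A, B, C, F, G, H}; {B, C, H} is not a superkey, so BCNF fails.
Because {A} is non-prime and the left side of B, C, H --> A is not a superkey, the relation is not in 3NF.
Since {B} ⊂ {B, E} and {B}⁺ ⊇ {A, F, H} with {A, F, H} non-prime, there is a partial dependency; 2NF fails.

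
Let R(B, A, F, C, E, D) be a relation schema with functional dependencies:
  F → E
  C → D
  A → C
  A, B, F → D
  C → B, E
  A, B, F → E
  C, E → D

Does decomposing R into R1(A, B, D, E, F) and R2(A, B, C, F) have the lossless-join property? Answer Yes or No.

Common attributes: {A, B, F}; their closure is {A, B, C, D, E, F}.
This includes all of R1, so the common attributes are a superkey of R1 — the join is lossless.

Yes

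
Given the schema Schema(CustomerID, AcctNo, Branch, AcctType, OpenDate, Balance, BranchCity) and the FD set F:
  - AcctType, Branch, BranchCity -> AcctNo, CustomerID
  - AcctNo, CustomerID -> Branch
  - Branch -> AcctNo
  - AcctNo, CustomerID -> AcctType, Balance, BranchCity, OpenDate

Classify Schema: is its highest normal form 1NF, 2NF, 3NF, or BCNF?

Candidate keys: {AcctNo, CustomerID}, {AcctType, Branch, BranchCity}, {Branch, CustomerID}. Prime attributes: {AcctNo, AcctType, Branch, BranchCity, CustomerID}.
Branch -> AcctNo breaks BCNF: {Branch}⁺ = {AcctNo, Branch}, so {Branch} is not a superkey.
Its right-hand attributes {AcctNo} are all prime, as are those of every other non-superkey FD — the relation is in 3NF.

3NF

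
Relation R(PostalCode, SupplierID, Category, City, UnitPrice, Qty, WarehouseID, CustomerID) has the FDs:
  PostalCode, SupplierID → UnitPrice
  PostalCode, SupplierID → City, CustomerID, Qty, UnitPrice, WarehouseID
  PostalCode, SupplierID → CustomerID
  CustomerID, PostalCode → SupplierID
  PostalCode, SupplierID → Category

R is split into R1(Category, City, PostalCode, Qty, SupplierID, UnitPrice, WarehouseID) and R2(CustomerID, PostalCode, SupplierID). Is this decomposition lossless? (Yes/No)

R1 ∩ R2 = {PostalCode, SupplierID}; its closure under F is {Category, City, CustomerID, PostalCode, Qty, SupplierID, UnitPrice, WarehouseID}.
Since R1 ⊆ {Category, City, CustomerID, PostalCode, Qty, SupplierID, UnitPrice, WarehouseID}, the intersection is a superkey of R1; the decomposition is lossless.

Yes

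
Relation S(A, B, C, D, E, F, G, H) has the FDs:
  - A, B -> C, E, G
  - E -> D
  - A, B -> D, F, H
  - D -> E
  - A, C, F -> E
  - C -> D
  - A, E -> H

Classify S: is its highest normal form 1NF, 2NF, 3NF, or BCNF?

Candidate key: {A, B}. Prime attributes: {A, B}.
For E -> D we have {E}⁺ = {D, E}; {E} is not a superkey, so BCNF fails.
Because {D} is non-prime and the left side of E -> D is not a superkey, the relation is not in 3NF.
No proper subset of a key has a non-prime attribute in its closure, so there is no partial dependency; 2NF holds.

2NF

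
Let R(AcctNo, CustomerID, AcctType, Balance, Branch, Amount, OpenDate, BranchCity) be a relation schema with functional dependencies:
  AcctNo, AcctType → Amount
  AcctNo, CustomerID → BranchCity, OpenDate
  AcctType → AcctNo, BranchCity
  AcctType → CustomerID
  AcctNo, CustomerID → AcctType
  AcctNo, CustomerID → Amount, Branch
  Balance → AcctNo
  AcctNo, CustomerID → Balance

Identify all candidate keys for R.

{AcctNo, CustomerID}, {AcctType}, {Balance, CustomerID}

{AcctType} is a candidate key since {AcctType}⁺ = {AcctNo, AcctType, Amount, Balance, Branch, BranchCity, CustomerID, OpenDate} covers every attribute.
{AcctNo, CustomerID} is a candidate key since {AcctNo, CustomerID}⁺ = {AcctNo, AcctType, Amount, Balance, Branch, BranchCity, CustomerID, OpenDate} covers every attribute.
{Balance, CustomerID} is a candidate key since {Balance, CustomerID}⁺ = {AcctNo, AcctType, Amount, Balance, Branch, BranchCity, CustomerID, OpenDate} covers every attribute.
No proper subset of any of these is a key, and no other minimal superkey exists.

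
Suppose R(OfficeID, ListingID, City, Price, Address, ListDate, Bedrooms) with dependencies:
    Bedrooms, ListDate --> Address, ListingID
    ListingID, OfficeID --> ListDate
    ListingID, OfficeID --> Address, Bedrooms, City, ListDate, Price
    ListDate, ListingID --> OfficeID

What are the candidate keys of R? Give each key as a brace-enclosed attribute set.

{Bedrooms, ListDate}, {ListDate, ListingID}, {ListingID, OfficeID}

Closure of {Bedrooms, ListDate} is {Address, Bedrooms, City, ListDate, ListingID, OfficeID, Price}, the whole schema; {Bedrooms, ListDate} is a candidate key.
Closure of {ListDate, ListingID} is {Address, Bedrooms, City, ListDate, ListingID, OfficeID, Price}, the whole schema; {ListDate, ListingID} is a candidate key.
Closure of {ListingID, OfficeID} is {Address, Bedrooms, City, ListDate, ListingID, OfficeID, Price}, the whole schema; {ListingID, OfficeID} is a candidate key.
Any other superkey properly contains one of these, so there are no further candidate keys.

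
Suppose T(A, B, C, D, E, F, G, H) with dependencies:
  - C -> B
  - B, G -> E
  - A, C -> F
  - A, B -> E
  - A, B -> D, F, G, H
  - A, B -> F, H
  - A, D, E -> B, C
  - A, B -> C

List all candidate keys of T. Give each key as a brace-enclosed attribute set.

{A} never appears on the right of any FD, so every key must include it.
{A, B} is a candidate key since {A, B}⁺ = {A, B, C, D, E, F, G, H} covers every attribute.
{A, C} is a candidate key since {A, C}⁺ = {A, B, C, D, E, F, G, H} covers every attribute.
{A, D, E} is a candidate key since {A, D, E}⁺ = {A, B, C, D, E, F, G, H} covers every attribute.
These are minimal and exhaustive — every other superkey contains one of them.

{A, B}, {A, C}, {A, D, E}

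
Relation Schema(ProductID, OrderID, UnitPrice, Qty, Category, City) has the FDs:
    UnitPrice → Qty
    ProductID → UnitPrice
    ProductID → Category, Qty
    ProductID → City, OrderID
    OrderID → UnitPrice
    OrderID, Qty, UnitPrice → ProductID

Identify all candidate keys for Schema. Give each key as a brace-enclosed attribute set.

{OrderID}⁺ = {Category, City, OrderID, ProductID, Qty, UnitPrice}, which is every attribute, so {OrderID} is a candidate key.
{ProductID}⁺ = {Category, City, OrderID, ProductID, Qty, UnitPrice}, which is every attribute, so {ProductID} is a candidate key.
These are minimal and exhaustive — every other superkey contains one of them.

{OrderID}, {ProductID}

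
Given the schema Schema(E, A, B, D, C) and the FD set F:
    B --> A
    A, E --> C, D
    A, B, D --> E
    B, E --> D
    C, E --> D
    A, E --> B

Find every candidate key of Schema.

{A, E}, {B, D}, {B, E}

{A, E}⁺ = {A, B, C, D, E}, which is every attribute, so {A, E} is a candidate key.
{B, D}⁺ = {A, B, C, D, E}, which is every attribute, so {B, D} is a candidate key.
{B, E}⁺ = {A, B, C, D, E}, which is every attribute, so {B, E} is a candidate key.
Any other superkey properly contains one of these, so there are no further candidate keys.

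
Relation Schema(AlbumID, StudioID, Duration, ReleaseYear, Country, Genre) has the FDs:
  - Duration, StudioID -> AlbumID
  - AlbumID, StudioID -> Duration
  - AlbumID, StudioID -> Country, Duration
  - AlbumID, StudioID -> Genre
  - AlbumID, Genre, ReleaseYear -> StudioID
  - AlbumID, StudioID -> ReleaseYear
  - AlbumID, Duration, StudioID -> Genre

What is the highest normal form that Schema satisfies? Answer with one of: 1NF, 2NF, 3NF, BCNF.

Candidate keys: {AlbumID, Genre, ReleaseYear}, {AlbumID, StudioID}, {Duration, StudioID}. Prime attributes: {AlbumID, Duration, Genre, ReleaseYear, StudioID}.
The left-hand side of every FD is a superkey, so BCNF is satisfied.

BCNF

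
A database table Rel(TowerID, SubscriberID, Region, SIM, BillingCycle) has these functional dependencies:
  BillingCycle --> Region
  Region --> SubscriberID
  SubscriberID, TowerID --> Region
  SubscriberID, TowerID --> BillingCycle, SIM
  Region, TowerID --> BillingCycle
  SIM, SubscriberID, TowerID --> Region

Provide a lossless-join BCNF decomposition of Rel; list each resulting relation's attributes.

Candidate keys of the original relation: {BillingCycle, TowerID}, {Region, TowerID}, {SubscriberID, TowerID}.
Within {BillingCycle, Region, SIM, SubscriberID, TowerID}: {BillingCycle}⁺ ∩ {BillingCycle, Region, SIM, SubscriberID, TowerID} = {BillingCycle, Region, SubscriberID}, not the whole set, so BillingCycle --> Region, SubscriberID violates BCNF; decompose into {BillingCycle, Region, SubscriberID} and {BillingCycle, SIM, TowerID}.
Within {BillingCycle, Region, SubscriberID}: {Region}⁺ ∩ {BillingCycle, Region, SubscriberID} = {Region, SubscriberID}, not the whole set, so Region --> SubscriberID violates BCNF; decompose into {Region, SubscriberID} and {BillingCycle, Region}.
{Region, SubscriberID}: every determinant is a superkey — BCNF.
{BillingCycle, Region}: every determinant is a superkey — BCNF.
{BillingCycle, SIM, TowerID}: every determinant is a superkey — BCNF.

{BillingCycle, Region}; {BillingCycle, SIM, TowerID}; {Region, SubscriberID}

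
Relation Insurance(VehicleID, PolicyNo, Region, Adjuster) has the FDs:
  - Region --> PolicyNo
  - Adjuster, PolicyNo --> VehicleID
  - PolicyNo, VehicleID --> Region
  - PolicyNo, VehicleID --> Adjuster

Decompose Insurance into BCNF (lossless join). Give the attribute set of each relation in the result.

Candidate keys of the original relation: {Adjuster, PolicyNo}, {Adjuster, Region}, {PolicyNo, VehicleID}, {Region, VehicleID}.
Within {Adjuster, PolicyNo, Region, VehicleID}: {Region}⁺ ∩ {Adjuster, PolicyNo, Region, VehicleID} = {PolicyNo, Region}, not the whole set, so Region --> PolicyNo violates BCNF; decompose into {PolicyNo, Region} and {Adjuster, Region, VehicleID}.
{PolicyNo, Region} is in BCNF.
{Adjuster, Region, VehicleID} is in BCNF.

{Adjuster, Region, VehicleID}; {PolicyNo, Region}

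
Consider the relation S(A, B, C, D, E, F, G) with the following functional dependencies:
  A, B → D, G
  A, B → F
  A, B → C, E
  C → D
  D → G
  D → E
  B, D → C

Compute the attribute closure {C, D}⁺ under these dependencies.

Start with {C, D}.
D → G applies; add {G} → now {C, D, G}.
D → E applies; add {E} → now {C, D, E, G}.
No further FD applies.

{C, D, E, G}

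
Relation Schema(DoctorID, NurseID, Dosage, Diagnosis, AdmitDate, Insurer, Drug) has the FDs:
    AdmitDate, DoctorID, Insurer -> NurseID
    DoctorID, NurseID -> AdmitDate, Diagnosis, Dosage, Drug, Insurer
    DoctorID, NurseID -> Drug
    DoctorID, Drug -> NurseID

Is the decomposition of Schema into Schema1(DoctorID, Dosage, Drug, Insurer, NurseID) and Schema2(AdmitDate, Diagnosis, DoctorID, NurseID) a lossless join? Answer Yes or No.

Yes

Schema1 ∩ Schema2 = {DoctorID, NurseID}; its closure under F is {AdmitDate, Diagnosis, DoctorID, Dosage, Drug, Insurer, NurseID}.
This includes all of Schema1, so the common attributes are a superkey of Schema1 — the join is lossless.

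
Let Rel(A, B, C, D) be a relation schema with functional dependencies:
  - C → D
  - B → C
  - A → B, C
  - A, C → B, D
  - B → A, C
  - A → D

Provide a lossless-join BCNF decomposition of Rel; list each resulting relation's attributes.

Candidate keys of the original relation: {A}, {B}.
In {A, B, C, D}, {C} is not a superkey ({C}⁺ restricted to this set is {C, D}), so split on C → D into {C, D} and {A, B, C}.
{C, D}: every determinant is a superkey — BCNF.
{A, B, C}: every determinant is a superkey — BCNF.

{A, B, C}; {C, D}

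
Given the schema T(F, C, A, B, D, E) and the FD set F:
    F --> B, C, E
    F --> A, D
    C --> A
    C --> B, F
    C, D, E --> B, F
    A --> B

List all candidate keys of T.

Closure of {C} is {A, B, C, D, E, F}, the whole schema; {C} is a candidate key.
Closure of {F} is {A, B, C, D, E, F}, the whole schema; {F} is a candidate key.
Any other superkey properly contains one of these, so there are no further candidate keys.

{C}, {F}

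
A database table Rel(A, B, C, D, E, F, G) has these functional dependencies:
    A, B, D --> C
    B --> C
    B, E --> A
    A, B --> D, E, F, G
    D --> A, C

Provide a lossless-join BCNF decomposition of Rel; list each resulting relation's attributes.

{A, D}; {B, C}; {B, D, E, F, G}

Candidate keys of the original relation: {A, B}, {B, D}, {B, E}.
In {A, B, C, D, E, F, G}, {B} is not a superkey ({B}⁺ restricted to this set is {B, C}), so split on B --> C into {B, C} and {A, B, D, E, F, G}.
{B, C} is in BCNF.
In {A, B, D, E, F, G}, {D} is not a superkey ({D}⁺ restricted to this set is {A, D}), so split on D --> A into {A, D} and {B, D, E, F, G}.
{A, D} is in BCNF.
{B, D, E, F, G} is in BCNF.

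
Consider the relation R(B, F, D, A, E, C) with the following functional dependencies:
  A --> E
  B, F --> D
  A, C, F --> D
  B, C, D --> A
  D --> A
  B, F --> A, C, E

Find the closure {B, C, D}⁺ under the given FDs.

{A, B, C, D, E}

Start with {B, C, D}.
B, C, D --> A applies; add {A} → now {A, B, C, D}.
A --> E applies; add {E} → now {A, B, C, D, E}.
No further FD applies.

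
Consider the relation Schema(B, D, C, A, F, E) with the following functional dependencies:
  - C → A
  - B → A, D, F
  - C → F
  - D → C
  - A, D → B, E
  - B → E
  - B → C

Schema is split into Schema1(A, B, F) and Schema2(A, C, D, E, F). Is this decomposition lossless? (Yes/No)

The shared attributes are {A, F} and {A, F}⁺ = {A, F}.
The closure covers neither Schema1 nor Schema2 entirely; the join is not lossless.

No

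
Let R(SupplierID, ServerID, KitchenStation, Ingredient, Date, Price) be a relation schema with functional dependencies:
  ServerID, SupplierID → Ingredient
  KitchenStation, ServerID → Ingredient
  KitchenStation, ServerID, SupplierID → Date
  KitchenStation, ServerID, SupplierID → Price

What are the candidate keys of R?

No FD produces {KitchenStation, ServerID, SupplierID}, so they must be in every candidate key.
{KitchenStation, ServerID, SupplierID} is a candidate key since {KitchenStation, ServerID, SupplierID}⁺ = {Date, Ingredient, KitchenStation, Price, ServerID, SupplierID} covers every attribute.
Every other attribute set either contains this one or has a smaller closure.

{KitchenStation, ServerID, SupplierID}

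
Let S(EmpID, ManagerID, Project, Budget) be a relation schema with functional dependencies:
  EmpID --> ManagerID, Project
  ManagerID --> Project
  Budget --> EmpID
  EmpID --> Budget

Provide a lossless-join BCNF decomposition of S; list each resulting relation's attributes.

{Budget, EmpID, ManagerID}; {ManagerID, Project}

Candidate keys of the original relation: {Budget}, {EmpID}.
In {Budget, EmpID, ManagerID, Project}, {ManagerID} is not a superkey ({ManagerID}⁺ restricted to this set is {ManagerID, Project}), so split on ManagerID --> Project into {ManagerID, Project} and {Budget, EmpID, ManagerID}.
{ManagerID, Project} is in BCNF.
{Budget, EmpID, ManagerID} is in BCNF.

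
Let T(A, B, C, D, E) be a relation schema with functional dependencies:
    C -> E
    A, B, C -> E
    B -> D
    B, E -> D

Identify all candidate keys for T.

No FD produces {A, B, C}, so they must be in every candidate key.
Closure of {A, B, C} is {A, B, C, D, E}, the whole schema; {A, B, C} is a candidate key.
No smaller or unrelated set reaches every attribute, so there are no other keys.

{A, B, C}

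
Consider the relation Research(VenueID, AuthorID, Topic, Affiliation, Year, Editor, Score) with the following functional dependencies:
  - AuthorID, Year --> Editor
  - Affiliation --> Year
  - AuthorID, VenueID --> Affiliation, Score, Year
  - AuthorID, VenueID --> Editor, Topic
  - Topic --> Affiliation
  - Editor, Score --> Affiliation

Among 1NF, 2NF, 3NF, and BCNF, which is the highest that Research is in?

2NF

Candidate key: {AuthorID, VenueID}. Prime attributes: {AuthorID, VenueID}.
For AuthorID, Year --> Editor we have {AuthorID, Year}⁺ = {AuthorID, Editor, Year}; {AuthorID, Year} is not a superkey, so BCNF fails.
AuthorID, Year --> Editor has non-prime {Editor} on the right and a non-superkey on the left, so 3NF fails.
Checking every proper subset of each key, none determines a non-prime attribute — 2NF is satisfied.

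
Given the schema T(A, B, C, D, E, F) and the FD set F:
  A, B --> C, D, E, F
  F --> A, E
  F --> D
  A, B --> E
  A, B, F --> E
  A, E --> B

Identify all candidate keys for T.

{A, B}, {A, E}, {F}

{F}⁺ = {A, B, C, D, E, F}, which is every attribute, so {F} is a candidate key.
{A, B}⁺ = {A, B, C, D, E, F}, which is every attribute, so {A, B} is a candidate key.
{A, E}⁺ = {A, B, C, D, E, F}, which is every attribute, so {A, E} is a candidate key.
Any other superkey properly contains one of these, so there are no further candidate keys.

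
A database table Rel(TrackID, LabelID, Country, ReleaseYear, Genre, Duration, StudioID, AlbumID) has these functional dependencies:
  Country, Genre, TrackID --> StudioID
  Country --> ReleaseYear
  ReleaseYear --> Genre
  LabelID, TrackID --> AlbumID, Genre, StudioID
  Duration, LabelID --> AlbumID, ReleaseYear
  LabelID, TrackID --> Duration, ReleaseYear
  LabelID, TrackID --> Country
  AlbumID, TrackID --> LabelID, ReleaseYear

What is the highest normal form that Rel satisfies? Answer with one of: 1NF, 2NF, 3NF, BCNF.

Candidate keys: {AlbumID, TrackID}, {LabelID, TrackID}. Prime attributes: {AlbumID, LabelID, TrackID}.
For Country, Genre, TrackID --> StudioID we have {Country, Genre, TrackID}⁺ = {Country, Genre, ReleaseYear, StudioID, TrackID}; {Country, Genre, TrackID} is not a superkey, so BCNF fails.
Country, Genre, TrackID --> StudioID has non-prime {StudioID} on the right and a non-superkey on the left, so 3NF fails.
Checking every proper subset of each key, none determines a non-prime attribute — 2NF is satisfied.

2NF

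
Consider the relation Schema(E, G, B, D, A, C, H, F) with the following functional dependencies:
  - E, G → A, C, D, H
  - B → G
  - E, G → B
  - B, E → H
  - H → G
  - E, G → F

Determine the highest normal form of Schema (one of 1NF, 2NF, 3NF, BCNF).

Candidate keys: {B, E}, {E, G}, {E, H}. Prime attributes: {B, E, G, H}.
B → G: {B}⁺ = {B, G}, which is not all of the attributes, so the left side is not a superkey — BCNF is violated.
But every attribute on its right side ({G}) is prime, and the same holds for every other non-superkey FD, so 3NF still holds.

3NF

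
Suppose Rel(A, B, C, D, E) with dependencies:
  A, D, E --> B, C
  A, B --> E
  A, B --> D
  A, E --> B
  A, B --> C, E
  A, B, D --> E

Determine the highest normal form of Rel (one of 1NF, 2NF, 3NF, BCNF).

BCNF

Candidate keys: {A, B}, {A, E}. Prime attributes: {A, B, E}.
Every FD has a superkey on the left, so the relation is in BCNF.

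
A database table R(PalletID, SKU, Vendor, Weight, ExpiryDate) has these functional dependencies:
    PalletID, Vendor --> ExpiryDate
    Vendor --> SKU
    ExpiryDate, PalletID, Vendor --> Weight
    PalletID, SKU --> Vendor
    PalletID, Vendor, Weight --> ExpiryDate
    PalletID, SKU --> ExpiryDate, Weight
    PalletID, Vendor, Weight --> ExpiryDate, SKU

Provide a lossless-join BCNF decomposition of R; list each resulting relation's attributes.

Candidate keys of the original relation: {PalletID, SKU}, {PalletID, Vendor}.
In {ExpiryDate, PalletID, SKU, Vendor, Weight}, {Vendor} is not a superkey ({Vendor}⁺ restricted to this set is {SKU, Vendor}), so split on Vendor --> SKU into {SKU, Vendor} and {ExpiryDate, PalletID, Vendor, Weight}.
{SKU, Vendor} is in BCNF.
{ExpiryDate, PalletID, Vendor, Weight} is in BCNF.

{ExpiryDate, PalletID, Vendor, Weight}; {SKU, Vendor}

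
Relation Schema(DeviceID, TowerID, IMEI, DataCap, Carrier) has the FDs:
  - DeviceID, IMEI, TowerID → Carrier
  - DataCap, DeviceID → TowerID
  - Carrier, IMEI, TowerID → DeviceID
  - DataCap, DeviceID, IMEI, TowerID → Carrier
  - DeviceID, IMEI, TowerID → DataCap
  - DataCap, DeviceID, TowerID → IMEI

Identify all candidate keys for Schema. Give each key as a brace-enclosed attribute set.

{Carrier, IMEI, TowerID}, {DataCap, DeviceID}, {DeviceID, IMEI, TowerID}

Closure of {DataCap, DeviceID} is {Carrier, DataCap, DeviceID, IMEI, TowerID}, the whole schema; {DataCap, DeviceID} is a candidate key.
Closure of {Carrier, IMEI, TowerID} is {Carrier, DataCap, DeviceID, IMEI, TowerID}, the whole schema; {Carrier, IMEI, TowerID} is a candidate key.
Closure of {DeviceID, IMEI, TowerID} is {Carrier, DataCap, DeviceID, IMEI, TowerID}, the whole schema; {DeviceID, IMEI, TowerID} is a candidate key.
Any other superkey properly contains one of these, so there are no further candidate keys.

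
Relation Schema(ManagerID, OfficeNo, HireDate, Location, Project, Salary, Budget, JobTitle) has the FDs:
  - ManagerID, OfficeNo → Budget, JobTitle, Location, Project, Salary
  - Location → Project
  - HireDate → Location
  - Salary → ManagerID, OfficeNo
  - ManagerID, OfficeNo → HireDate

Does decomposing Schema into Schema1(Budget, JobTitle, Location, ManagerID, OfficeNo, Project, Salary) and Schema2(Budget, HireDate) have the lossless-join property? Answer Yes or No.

Schema1 ∩ Schema2 = {Budget}; its closure under F is {Budget}.
The closure covers neither Schema1 nor Schema2 entirely; the join is not lossless.

No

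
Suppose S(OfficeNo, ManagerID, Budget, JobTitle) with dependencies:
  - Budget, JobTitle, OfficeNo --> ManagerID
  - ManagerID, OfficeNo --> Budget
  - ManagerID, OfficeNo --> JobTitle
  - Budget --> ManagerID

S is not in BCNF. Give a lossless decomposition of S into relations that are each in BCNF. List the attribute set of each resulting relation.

Candidate keys of the original relation: {Budget, OfficeNo}, {ManagerID, OfficeNo}.
In {Budget, JobTitle, ManagerID, OfficeNo}, {Budget} is not a superkey ({Budget}⁺ restricted to this set is {Budget, ManagerID}), so split on Budget --> ManagerID into {Budget, ManagerID} and {Budget, JobTitle, OfficeNo}.
{Budget, ManagerID} has no BCNF violation.
{Budget, JobTitle, OfficeNo} has no BCNF violation.

{Budget, JobTitle, OfficeNo}; {Budget, ManagerID}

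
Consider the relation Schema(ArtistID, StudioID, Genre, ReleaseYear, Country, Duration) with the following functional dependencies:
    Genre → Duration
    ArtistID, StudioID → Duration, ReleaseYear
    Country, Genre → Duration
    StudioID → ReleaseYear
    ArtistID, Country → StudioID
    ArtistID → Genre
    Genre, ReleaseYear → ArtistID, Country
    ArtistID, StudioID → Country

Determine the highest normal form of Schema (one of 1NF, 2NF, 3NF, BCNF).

1NF

Candidate keys: {ArtistID, Country}, {ArtistID, ReleaseYear}, {ArtistID, StudioID}, {Genre, ReleaseYear}, {Genre, StudioID}. Prime attributes: {ArtistID, Country, Genre, ReleaseYear, StudioID}.
Genre → Duration breaks BCNF: {Genre}⁺ = {Duration, Genre}, so {Genre} is not a superkey.
Genre → Duration has non-prime {Duration} on the right and a non-superkey on the left, so 3NF fails.
{ArtistID} is a proper subset of the key {ArtistID, Country}, and {ArtistID}⁺ contains the non-prime attribute {Duration} — a partial dependency, so 2NF is violated.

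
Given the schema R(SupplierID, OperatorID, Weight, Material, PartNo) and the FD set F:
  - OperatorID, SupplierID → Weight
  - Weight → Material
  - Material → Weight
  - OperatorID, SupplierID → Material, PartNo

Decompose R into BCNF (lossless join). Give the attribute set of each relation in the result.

{Material, Weight}; {OperatorID, PartNo, SupplierID, Weight}

Candidate key of the original relation: {OperatorID, SupplierID}.
{Material, OperatorID, PartNo, SupplierID, Weight}: {Weight} determines {Material, Weight} here but is not a superkey — split on Weight → Material, giving {Material, Weight} and {OperatorID, PartNo, SupplierID, Weight}.
{Material, Weight} has no BCNF violation.
{OperatorID, PartNo, SupplierID, Weight} has no BCNF violation.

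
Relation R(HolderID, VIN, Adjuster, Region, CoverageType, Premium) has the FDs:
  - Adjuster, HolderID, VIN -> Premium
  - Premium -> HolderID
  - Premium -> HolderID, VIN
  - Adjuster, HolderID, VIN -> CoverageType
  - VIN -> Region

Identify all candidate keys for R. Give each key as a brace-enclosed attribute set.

{Adjuster, HolderID, VIN}, {Adjuster, Premium}

No FD produces {Adjuster}, so it must be in every candidate key.
{Adjuster, Premium} is a candidate key since {Adjuster, Premium}⁺ = {Adjuster, CoverageType, HolderID, Premium, Region, VIN} covers every attribute.
{Adjuster, HolderID, VIN} is a candidate key since {Adjuster, HolderID, VIN}⁺ = {Adjuster, CoverageType, HolderID, Premium, Region, VIN} covers every attribute.
These are minimal and exhaustive — every other superkey contains one of them.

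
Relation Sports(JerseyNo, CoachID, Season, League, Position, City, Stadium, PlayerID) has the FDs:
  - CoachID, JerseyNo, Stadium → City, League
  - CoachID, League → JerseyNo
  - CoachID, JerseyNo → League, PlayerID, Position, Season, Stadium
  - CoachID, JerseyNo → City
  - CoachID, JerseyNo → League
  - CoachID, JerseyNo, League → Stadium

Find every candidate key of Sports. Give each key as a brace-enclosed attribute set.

Attributes never on any right-hand side: {CoachID} — every candidate key must contain it.
{CoachID, JerseyNo} is a candidate key since {CoachID, JerseyNo}⁺ = {City, CoachID, JerseyNo, League, PlayerID, Position, Season, Stadium} covers every attribute.
{CoachID, League} is a candidate key since {CoachID, League}⁺ = {City, CoachID, JerseyNo, League, PlayerID, Position, Season, Stadium} covers every attribute.
No proper subset of any of these is a key, and no other minimal superkey exists.

{CoachID, JerseyNo}, {CoachID, League}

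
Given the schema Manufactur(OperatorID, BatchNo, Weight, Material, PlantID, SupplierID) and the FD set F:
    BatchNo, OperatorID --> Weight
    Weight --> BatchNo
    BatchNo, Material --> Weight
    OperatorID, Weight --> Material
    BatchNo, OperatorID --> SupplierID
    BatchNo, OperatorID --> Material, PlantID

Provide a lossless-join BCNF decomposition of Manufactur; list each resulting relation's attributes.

{BatchNo, Weight}; {Material, OperatorID, PlantID, SupplierID, Weight}

Candidate keys of the original relation: {BatchNo, OperatorID}, {OperatorID, Weight}.
Within {BatchNo, Material, OperatorID, PlantID, SupplierID, Weight}: {Weight}⁺ ∩ {BatchNo, Material, OperatorID, PlantID, SupplierID, Weight} = {BatchNo, Weight}, not the whole set, so Weight --> BatchNo violates BCNF; decompose into {BatchNo, Weight} and {Material, OperatorID, PlantID, SupplierID, Weight}.
{BatchNo, Weight} is in BCNF.
{Material, OperatorID, PlantID, SupplierID, Weight} is in BCNF.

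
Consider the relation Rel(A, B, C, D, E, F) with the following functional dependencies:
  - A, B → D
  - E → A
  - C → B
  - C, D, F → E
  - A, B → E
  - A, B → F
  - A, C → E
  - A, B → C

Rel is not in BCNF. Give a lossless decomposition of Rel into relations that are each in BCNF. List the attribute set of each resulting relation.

{A, E}; {B, C}; {C, D, E, F}

Candidate keys of the original relation: {A, B}, {A, C}, {B, E}, {C, D, F}, {C, E}.
In {A, B, C, D, E, F}, {E} is not a superkey ({E}⁺ restricted to this set is {A, E}), so split on E → A into {A, E} and {B, C, D, E, F}.
{A, E}: every determinant is a superkey — BCNF.
In {B, C, D, E, F}, {C} is not a superkey ({C}⁺ restricted to this set is {B, C}), so split on C → B into {B, C} and {C, D, E, F}.
{B, C}: every determinant is a superkey — BCNF.
{C, D, E, F}: every determinant is a superkey — BCNF.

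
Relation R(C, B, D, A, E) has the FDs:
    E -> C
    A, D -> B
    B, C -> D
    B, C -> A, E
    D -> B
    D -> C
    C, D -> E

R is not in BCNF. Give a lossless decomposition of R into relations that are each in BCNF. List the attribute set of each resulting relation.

Candidate keys of the original relation: {B, C}, {B, E}, {D}.
{A, B, C, D, E}: {E} determines {C, E} here but is not a superkey — split on E -> C, giving {C, E} and {A, B, D, E}.
{C, E} has no BCNF violation.
{A, B, D, E} has no BCNF violation.

{A, B, D, E}; {C, E}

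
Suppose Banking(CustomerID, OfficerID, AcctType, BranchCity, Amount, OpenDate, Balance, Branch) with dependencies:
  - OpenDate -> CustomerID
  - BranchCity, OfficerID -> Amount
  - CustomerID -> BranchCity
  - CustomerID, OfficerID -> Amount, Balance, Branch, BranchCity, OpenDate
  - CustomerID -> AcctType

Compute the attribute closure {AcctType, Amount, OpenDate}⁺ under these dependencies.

Start with {AcctType, Amount, OpenDate}.
OpenDate -> CustomerID applies; add {CustomerID} → now {AcctType, Amount, CustomerID, OpenDate}.
CustomerID -> BranchCity applies; add {BranchCity} → now {AcctType, Amount, BranchCity, CustomerID, OpenDate}.
No further FD applies.

{AcctType, Amount, BranchCity, CustomerID, OpenDate}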